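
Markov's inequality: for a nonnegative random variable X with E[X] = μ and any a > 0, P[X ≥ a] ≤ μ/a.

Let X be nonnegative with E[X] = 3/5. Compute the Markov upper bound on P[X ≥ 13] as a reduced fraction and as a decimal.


μ = E[X] = 3/5, a = 13.
Markov: P[X ≥ 13] ≤ μ/a = (3/5)/13 = 3/65.
Numerically: ≈ 0.046.
(Since a = 13 > μ = 0.600, the bound 3/65 is < 1 and informative.)

P[X ≥ 13] ≤ 3/65 ≈ 0.046.


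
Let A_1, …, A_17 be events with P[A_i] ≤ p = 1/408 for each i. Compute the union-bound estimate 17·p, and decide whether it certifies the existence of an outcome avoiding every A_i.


Union bound: P[∪_{i=1}^{17} A_i] ≤ Σ_i P[A_i] ≤ 17·p = 17·(1/408) = 1/24.
Numerically: 1/24 ≈ 0.0416667.
Is 1/24 < 1? YES.
Since P[∪ A_i] ≤ 1/24 < 1, the complement has P[∩ A_i^c] ≥ 1 − 1/24 = 23/24 > 0, so some outcome avoids every A_i.

17·p = 1/24 ≈ 0.0416667; existence CERTIFIED by the union bound.


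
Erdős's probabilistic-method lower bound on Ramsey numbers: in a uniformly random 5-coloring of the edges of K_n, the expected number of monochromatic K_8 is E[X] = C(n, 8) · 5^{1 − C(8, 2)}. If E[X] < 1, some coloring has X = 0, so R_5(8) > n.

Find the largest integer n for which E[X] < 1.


We need C(n, 8) · 5^{1 − 28} < 1, i.e. C(n, 8) < 5^{28 − 1} = 7450580596923828125.
Check values of n near the boundary:
  n = 859: C(859, 8) = 7115855595170747139; 7115855595170747139 < 7450580596923828125? YES
  n = 860: C(860, 8) = 7182671140665308145; 7182671140665308145 < 7450580596923828125? YES
  n = 861: C(861, 8) = 7250034996615275865; 7250034996615275865 < 7450580596923828125? YES
  n = 862: C(862, 8) = 7317951015318931845; 7317951015318931845 < 7450580596923828125? YES
  n = 863: C(863, 8) = 7386423071602617757; 7386423071602617757 < 7450580596923828125? YES
  n = 864: C(864, 8) = 7455455062926006708; 7455455062926006708 < 7450580596923828125? NO
The largest n with C(n, 8) < 7450580596923828125 is n = 863 (where E[X] = 7386423071602617757/7450580596923828125 ≈ 0.9913889). Hence R_5(8) > 863, i.e. R_5(8) ≥ 864.

Largest n = 863; hence R_5(8) > 863.


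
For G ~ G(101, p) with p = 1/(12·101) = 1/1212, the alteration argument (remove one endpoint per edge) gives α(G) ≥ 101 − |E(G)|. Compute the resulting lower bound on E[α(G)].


E[|E(G)|] = C(101, 2)·p = 5050 · (1/1212) = 25/6.
E[α(G)] ≥ n − E[|E(G)|] = 101 − 25/6 = 581/6.
Numerically: ≈ 96.83333.
(This is only a lower bound; the true E[α(G)] may be larger.)

E[α(G)] ≥ 581/6 ≈ 96.83333.


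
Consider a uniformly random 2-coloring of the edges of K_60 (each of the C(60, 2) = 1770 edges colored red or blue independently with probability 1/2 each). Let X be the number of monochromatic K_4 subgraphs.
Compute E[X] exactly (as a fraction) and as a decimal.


Let X = Σ_S X_S over the C(60, 4) = 487635 subsets S of size 4, where X_S = 1 if the K_4 on S is monochromatic.
For a fixed S, the K_4 on S has C(4, 2) = 6 edges. P[all 6 edges red] = (1/2)^6, and likewise for blue, so P[monochromatic] = 2·(1/2)^6 = 2^{1 − 6} = 1/32.
By linearity: E[X] = C(60, 4) · 2^{1 − 6} = 487635 · 1/32 = 487635/32.
Numerically: E[X] ≈ 15238.593750.

E[X] = C(60,4)·2^(1−C(4,2)) = 487635/32 ≈ 15238.593750.


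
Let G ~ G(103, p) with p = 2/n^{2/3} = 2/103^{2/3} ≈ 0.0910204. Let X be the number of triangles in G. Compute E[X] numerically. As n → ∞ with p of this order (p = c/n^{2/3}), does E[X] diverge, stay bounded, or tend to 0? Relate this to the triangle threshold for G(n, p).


Number of potential triangles: C(103, 3) = 176851.
Each occurs with probability p³ ≈ (0.0910204)³ ≈ 7.54076727e-04.
By linearity: E[X] = C(103, 3)·p³ ≈ 176851 · 7.54076727e-04 ≈ 133.359223.
Since α = 2/3 < 1, p = c/n^{2/3} ≫ 1/n is above the triangle threshold p ~ 1/n. Asymptotically E[X] ~ (c³/6)·n^{3(1−α)} = (2³/6)·n^{1} → ∞; triangles are abundant w.h.p.

E[X] ≈ 133.359223; in regime p = Θ(1/n^{2/3}) E[X] diverges (above the triangle threshold p ~ 1/n).


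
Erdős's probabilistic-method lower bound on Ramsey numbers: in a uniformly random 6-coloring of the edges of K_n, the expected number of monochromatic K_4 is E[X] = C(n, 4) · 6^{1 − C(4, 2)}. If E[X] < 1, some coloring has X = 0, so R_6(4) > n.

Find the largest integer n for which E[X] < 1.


We need C(n, 4) · 6^{1 − 6} < 1, i.e. C(n, 4) < 6^{6 − 1} = 7776.
Check values of n near the boundary:
  n = 20: C(20, 4) = 4845; 4845 < 7776? YES
  n = 21: C(21, 4) = 5985; 5985 < 7776? YES
  n = 22: C(22, 4) = 7315; 7315 < 7776? YES
  n = 23: C(23, 4) = 8855; 8855 < 7776? NO
  n = 24: C(24, 4) = 10626; 10626 < 7776? NO
  n = 25: C(25, 4) = 12650; 12650 < 7776? NO
The largest n with C(n, 4) < 7776 is n = 22 (where E[X] = 7315/7776 ≈ 0.9407). Hence R_6(4) > 22, i.e. R_6(4) ≥ 23.

Largest n = 22; hence R_6(4) > 22.


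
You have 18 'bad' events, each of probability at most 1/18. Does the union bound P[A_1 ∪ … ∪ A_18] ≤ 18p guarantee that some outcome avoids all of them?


Union bound: P[∪_{i=1}^{18} A_i] ≤ Σ_i P[A_i] ≤ 18·p = 18·(1/18) = 1.
Numerically: 1 ≈ 1.000.
Is 1 < 1? NO.
Since the bound 1 is ≥ 1, the union bound is uninformative here; it does NOT by itself certify existence.

18·p = 1 ≈ 1.000; existence NOT certified by the union bound.


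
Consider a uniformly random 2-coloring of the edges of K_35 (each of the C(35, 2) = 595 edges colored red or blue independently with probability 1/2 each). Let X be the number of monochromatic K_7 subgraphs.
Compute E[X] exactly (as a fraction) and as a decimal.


Let X = Σ_S X_S over the C(35, 7) = 6724520 subsets S of size 7, where X_S = 1 if the K_7 on S is monochromatic.
For a fixed S, the K_7 on S has C(7, 2) = 21 edges. P[all 21 edges red] = (1/2)^21, and likewise for blue, so P[monochromatic] = 2·(1/2)^21 = 2^{1 − 21} = 1/1048576.
Summing: E[X] = C(35, 7) · 2^{1 − 21} = 6724520 · 1/1048576 = 840565/131072.
Numerically: E[X] ≈ 6.4130.

E[X] = C(35,7)·2^(1−C(7,2)) = 840565/131072 ≈ 6.4130.


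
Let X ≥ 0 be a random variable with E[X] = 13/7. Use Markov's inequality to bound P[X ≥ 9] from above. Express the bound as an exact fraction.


μ = E[X] = 13/7, a = 9.
Markov: P[X ≥ 9] ≤ μ/a = (13/7)/9 = 13/63.
Numerically: ≈ 0.206.
(Since a = 9 > μ = 1.857, the bound 13/63 is < 1 and informative.)

P[X ≥ 9] ≤ 13/63 ≈ 0.206.


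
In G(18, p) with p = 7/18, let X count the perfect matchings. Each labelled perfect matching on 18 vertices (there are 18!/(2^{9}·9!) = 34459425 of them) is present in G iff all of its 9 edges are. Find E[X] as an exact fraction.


K_18 has 18!/(2^{9}·9!) = 34459425 labelled perfect matchings.
For each such perfect matching H, let X_H = 1 if all 9 edges of H are present in G. Then P[X_H = 1] = p^{9} = (7/18)^{9} = 40353607/198359290368.
Summing the indicators: E[X] = Σ_H E[X_H] = 34459425 · p^{9} = 34459425 · 40353607/198359290368 = 17167433257975/2448880128.
Numerically: E[X] ≈ 7.01e+03.

E[X] = 34459425 · (7/18)^{9} = 17167433257975/2448880128 ≈ 7.01e+03.


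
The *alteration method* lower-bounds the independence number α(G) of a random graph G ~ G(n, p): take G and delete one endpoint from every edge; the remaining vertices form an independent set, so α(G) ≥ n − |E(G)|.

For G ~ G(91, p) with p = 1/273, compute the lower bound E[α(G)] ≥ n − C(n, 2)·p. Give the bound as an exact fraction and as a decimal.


E[|E(G)|] = C(91, 2)·p = 4095 · (1/273) = 15.
E[α(G)] ≥ n − E[|E(G)|] = 91 − 15 = 76.
Numerically: ≈ 76.000.
(This is only a lower bound; the true E[α(G)] may be larger.)

E[α(G)] ≥ 76 ≈ 76.000.


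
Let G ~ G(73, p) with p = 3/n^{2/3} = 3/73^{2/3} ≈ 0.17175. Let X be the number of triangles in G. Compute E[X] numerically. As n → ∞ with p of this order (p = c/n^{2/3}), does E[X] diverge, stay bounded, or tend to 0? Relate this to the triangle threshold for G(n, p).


Number of potential triangles: C(73, 3) = 62196.
Each occurs with probability p³ ≈ (0.17175)³ ≈ 5.0666166e-03.
By linearity: E[X] = C(73, 3)·p³ ≈ 62196 · 5.0666166e-03 ≈ 315.12329.
Since α = 2/3 < 1, p = c/n^{2/3} ≫ 1/n is above the triangle threshold p ~ 1/n. Asymptotically E[X] ~ (c³/6)·n^{3(1−α)} = (3³/6)·n^{1} → ∞; triangles are abundant w.h.p.

E[X] ≈ 315.12329; in regime p = Θ(1/n^{2/3}) E[X] diverges (above the triangle threshold p ~ 1/n).


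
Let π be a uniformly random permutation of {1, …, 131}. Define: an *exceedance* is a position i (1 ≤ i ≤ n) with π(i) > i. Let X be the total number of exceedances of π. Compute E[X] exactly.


Write X = Σ_{i=1}^{131} X_i, where X_i = 1_{π(i) > i}.
For each fixed i, π(i) is uniform over {1, …, 131} (marginal of a uniform permutation), so P[π(i) > i] = (n − i)/n. Summing: Σ_{i=1}^{131} (n − i)/n = (0 + 1 + … + 130)/131 = 131(131 − 1)/(2·131) = (131 − 1)/2.
Hence E[X] = Σ_{i=1}^{131} (131 − i)/131 = 65 ≈ 65.0000.

E[X] = 65 = 65.0000.


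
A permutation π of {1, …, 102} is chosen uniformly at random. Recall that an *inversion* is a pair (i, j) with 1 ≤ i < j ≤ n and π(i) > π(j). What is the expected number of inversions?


Write X = Σ X_I over the C(102, 2) = 5151 pairs i < j, with X_I the indicator of one inversion.
There are 5151 indicators.
For each fixed pair i < j, the values π(i) and π(j) are two distinct elements of {1, …, 102} in uniformly random order; by symmetry P[π(i) > π(j)] = 1/2.
By linearity: E[X] = 5151 · (1/2) = C(102, 2) · (1/2) = 5151/2 = 5151/2 ≈ 2575.50000.

E[X] = 5151/2 = 2575.50000.


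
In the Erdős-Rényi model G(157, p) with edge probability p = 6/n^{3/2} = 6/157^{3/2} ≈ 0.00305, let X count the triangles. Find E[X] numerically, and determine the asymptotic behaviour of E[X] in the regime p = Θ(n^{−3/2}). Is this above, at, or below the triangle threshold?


Number of potential triangles: C(157, 3) = 632710.
Each occurs with probability p³ ≈ (0.00305)³ ≈ 2.837300e-08.
By linearity: E[X] = C(157, 3)·p³ ≈ 632710 · 2.837300e-08 ≈ 0.0180.
Since α = 3/2 > 1, p = c/n^{3/2} = o(1/n) is below the triangle threshold p ~ 1/n. Asymptotically E[X] ~ (c³/6)·n^{3(1−α)} = (6³/6)·n^{-1.5} → 0, so by Markov's inequality G has no triangles w.h.p.

E[X] ≈ 0.0180; in regime p = Θ(1/n^{3/2}) E[X] tends to 0 (below the triangle threshold p ~ 1/n).


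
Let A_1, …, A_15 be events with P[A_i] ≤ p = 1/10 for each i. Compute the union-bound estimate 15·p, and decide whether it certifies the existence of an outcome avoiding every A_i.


Union bound: P[∪_{i=1}^{15} A_i] ≤ Σ_i P[A_i] ≤ 15·p = 15·(1/10) = 3/2.
Numerically: 3/2 ≈ 1.5000000.
Is 3/2 < 1? NO.
Since the bound 3/2 is ≥ 1, the union bound is uninformative here; it does NOT by itself certify existence.

15·p = 3/2 ≈ 1.5000000; existence NOT certified by the union bound.


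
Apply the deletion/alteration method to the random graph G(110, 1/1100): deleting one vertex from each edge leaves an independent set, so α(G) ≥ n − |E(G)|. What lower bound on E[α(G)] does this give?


E[|E(G)|] = C(110, 2)·p = 5995 · (1/1100) = 109/20.
E[α(G)] ≥ n − E[|E(G)|] = 110 − 109/20 = 2091/20.
Numerically: ≈ 104.550000.
(This is only a lower bound; the true E[α(G)] may be larger.)

E[α(G)] ≥ 2091/20 ≈ 104.550000.


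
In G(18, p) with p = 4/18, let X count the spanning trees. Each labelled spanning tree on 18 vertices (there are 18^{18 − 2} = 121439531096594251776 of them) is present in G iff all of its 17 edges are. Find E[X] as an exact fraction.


K_18 has 18^{18 − 2} = 121439531096594251776 labelled spanning trees.
For each such spanning tree H, let X_H = 1 if all 17 edges of H are present in G. Then P[X_H = 1] = p^{17} = (2/9)^{17} = 131072/16677181699666569.
By linearity: E[X] = Σ_H E[X_H] = 121439531096594251776 · p^{17} = 121439531096594251776 · 131072/16677181699666569 = 8589934592/9.
Numerically: E[X] ≈ 9.54e+08.

E[X] = 121439531096594251776 · (2/9)^{17} = 8589934592/9 ≈ 9.54e+08.


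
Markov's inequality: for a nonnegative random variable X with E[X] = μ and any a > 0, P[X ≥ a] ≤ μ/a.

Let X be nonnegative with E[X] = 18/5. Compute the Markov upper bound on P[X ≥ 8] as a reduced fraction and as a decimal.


μ = E[X] = 18/5, a = 8.
Markov: P[X ≥ 8] ≤ μ/a = (18/5)/8 = 9/20.
Numerically: ≈ 0.450000.
(Since a = 8 > μ = 3.600000, the bound 9/20 is < 1 and informative.)

P[X ≥ 8] ≤ 9/20 ≈ 0.450000.


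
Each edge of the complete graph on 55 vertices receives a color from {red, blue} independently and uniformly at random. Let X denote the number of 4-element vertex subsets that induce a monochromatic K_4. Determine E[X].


Let X = Σ_S X_S over the C(55, 4) = 341055 subsets S of size 4, where X_S = 1 if the K_4 on S is monochromatic.
For a fixed S, the K_4 on S has C(4, 2) = 6 edges. P[all 6 edges red] = (1/2)^6, and likewise for blue, so P[monochromatic] = 2·(1/2)^6 = 2^{1 − 6} = 1/32.
Summing: E[X] = C(55, 4) · 2^{1 − 6} = 341055 · 1/32 = 341055/32.
Numerically: E[X] ≈ 10657.9688.

E[X] = C(55,4)·2^(1−C(4,2)) = 341055/32 ≈ 10657.9688.


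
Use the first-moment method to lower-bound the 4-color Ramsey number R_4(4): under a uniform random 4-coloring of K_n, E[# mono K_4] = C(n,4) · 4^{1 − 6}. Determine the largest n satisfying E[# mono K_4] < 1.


We need C(n, 4) · 4^{1 − 6} < 1, i.e. C(n, 4) < 4^{6 − 1} = 1024.
Check values of n near the boundary:
  n = 9: C(9, 4) = 126; 126 < 1024? YES
  n = 10: C(10, 4) = 210; 210 < 1024? YES
  n = 11: C(11, 4) = 330; 330 < 1024? YES
  n = 12: C(12, 4) = 495; 495 < 1024? YES
  n = 13: C(13, 4) = 715; 715 < 1024? YES
  n = 14: C(14, 4) = 1001; 1001 < 1024? YES
  n = 15: C(15, 4) = 1365; 1365 < 1024? NO
The largest n with C(n, 4) < 1024 is n = 14 (where E[X] = 1001/1024 ≈ 0.977539). Hence R_4(4) > 14, i.e. R_4(4) ≥ 15.

Largest n = 14; hence R_4(4) > 14.


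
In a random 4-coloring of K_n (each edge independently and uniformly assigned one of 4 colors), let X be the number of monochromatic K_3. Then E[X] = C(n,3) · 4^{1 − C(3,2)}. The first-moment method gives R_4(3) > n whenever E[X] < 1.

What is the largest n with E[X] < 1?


We need C(n, 3) · 4^{1 − 3} < 1, i.e. C(n, 3) < 4^{3 − 1} = 16.
Check values of n near the boundary:
  n = 3: C(3, 3) = 1; 1 < 16? YES
  n = 4: C(4, 3) = 4; 4 < 16? YES
  n = 5: C(5, 3) = 10; 10 < 16? YES
  n = 6: C(6, 3) = 20; 20 < 16? NO
  n = 7: C(7, 3) = 35; 35 < 16? NO
  n = 8: C(8, 3) = 56; 56 < 16? NO
The largest n with C(n, 3) < 16 is n = 5 (where E[X] = 5/8 ≈ 0.625). Hence R_4(3) > 5, i.e. R_4(3) ≥ 6.

Largest n = 5; hence R_4(3) > 5.


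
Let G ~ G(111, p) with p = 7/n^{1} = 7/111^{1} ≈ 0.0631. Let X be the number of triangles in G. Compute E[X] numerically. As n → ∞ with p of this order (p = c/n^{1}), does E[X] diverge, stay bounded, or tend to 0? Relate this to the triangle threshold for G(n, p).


Number of potential triangles: C(111, 3) = 221815.
Each occurs with probability p³ ≈ (0.0631)³ ≈ 2.50799e-04.
By linearity: E[X] = C(111, 3)·p³ ≈ 221815 · 2.50799e-04 ≈ 55.631.
Here α = 1, so p = 7/n is exactly at the triangle threshold p ~ 1/n. Asymptotically E[X] → c³/6 = 7³/6 = 343/6 ≈ 57.167, a bounded constant. In this regime the triangle count is asymptotically Poisson(c³/6).

E[X] ≈ 55.631; in regime p = Θ(1/n^{1}) E[X] stays bounded (at the triangle threshold p ~ 1/n).


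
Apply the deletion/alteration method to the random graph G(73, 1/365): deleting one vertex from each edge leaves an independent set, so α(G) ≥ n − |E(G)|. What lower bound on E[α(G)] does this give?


E[|E(G)|] = C(73, 2)·p = 2628 · (1/365) = 36/5.
E[α(G)] ≥ n − E[|E(G)|] = 73 − 36/5 = 329/5.
Numerically: ≈ 65.8000.
(This is only a lower bound; the true E[α(G)] may be larger.)

E[α(G)] ≥ 329/5 ≈ 65.8000.


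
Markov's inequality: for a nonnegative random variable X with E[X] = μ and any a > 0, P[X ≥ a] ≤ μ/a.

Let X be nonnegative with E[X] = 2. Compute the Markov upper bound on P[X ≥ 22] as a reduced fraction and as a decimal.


μ = E[X] = 2, a = 22.
Markov: P[X ≥ 22] ≤ μ/a = (2)/22 = 1/11.
Numerically: ≈ 0.091.
(Since a = 22 > μ = 2.000, the bound 1/11 is < 1 and informative.)

P[X ≥ 22] ≤ 1/11 ≈ 0.091.


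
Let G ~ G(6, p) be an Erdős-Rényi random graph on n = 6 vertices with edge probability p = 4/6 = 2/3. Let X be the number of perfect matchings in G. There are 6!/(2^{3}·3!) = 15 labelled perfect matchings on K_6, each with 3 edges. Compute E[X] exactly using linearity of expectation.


K_6 has 6!/(2^{3}·3!) = 15 labelled perfect matchings.
For each such perfect matching H, let X_H = 1 if all 3 edges of H are present in G. Then P[X_H = 1] = p^{3} = (2/3)^{3} = 8/27.
By linearity: E[X] = Σ_H E[X_H] = 15 · p^{3} = 15 · 8/27 = 40/9.
Numerically: E[X] ≈ 4.444.

E[X] = 15 · (2/3)^{3} = 40/9 ≈ 4.444.


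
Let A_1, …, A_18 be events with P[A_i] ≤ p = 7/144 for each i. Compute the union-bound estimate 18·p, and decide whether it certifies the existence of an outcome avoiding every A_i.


Union bound: P[∪_{i=1}^{18} A_i] ≤ Σ_i P[A_i] ≤ 18·p = 18·(7/144) = 7/8.
Numerically: 7/8 ≈ 0.87500.
Is 7/8 < 1? YES.
Since P[∪ A_i] ≤ 7/8 < 1, the complement has P[∩ A_i^c] ≥ 1 − 7/8 = 1/8 > 0, so some outcome avoids every A_i.

18·p = 7/8 ≈ 0.87500; existence CERTIFIED by the union bound.


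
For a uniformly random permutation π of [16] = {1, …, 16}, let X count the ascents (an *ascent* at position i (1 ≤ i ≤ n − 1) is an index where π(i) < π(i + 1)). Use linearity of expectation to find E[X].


Write X = Σ X_I over i = 1, …, 15, with X_I the indicator of one ascent.
There are 15 indicators.
For each fixed i, the pair (π(i), π(i+1)) is a uniformly random ordered pair of distinct values from {1, …, 16}; by symmetry P[π(i) < π(i+1)] = 1/2.
By linearity: E[X] = 15 · (1/2) = (16 − 1) · (1/2) = 15/2 ≈ 7.50000.

E[X] = 15/2 = 7.50000.


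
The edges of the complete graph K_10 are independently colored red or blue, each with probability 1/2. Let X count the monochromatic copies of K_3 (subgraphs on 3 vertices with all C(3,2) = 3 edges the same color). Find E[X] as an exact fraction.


Let X = Σ_S X_S over the C(10, 3) = 120 subsets S of size 3, where X_S = 1 if the K_3 on S is monochromatic.
For a fixed S, the K_3 on S has C(3, 2) = 3 edges. P[all 3 edges red] = (1/2)^3, and likewise for blue, so P[monochromatic] = 2·(1/2)^3 = 2^{1 − 3} = 1/4.
By linearity of expectation: E[X] = C(10, 3) · 2^{1 − 3} = 120 · 1/4 = 30.
Numerically: E[X] ≈ 30.0000.

E[X] = C(10,3)·2^(1−C(3,2)) = 30 ≈ 30.0000.


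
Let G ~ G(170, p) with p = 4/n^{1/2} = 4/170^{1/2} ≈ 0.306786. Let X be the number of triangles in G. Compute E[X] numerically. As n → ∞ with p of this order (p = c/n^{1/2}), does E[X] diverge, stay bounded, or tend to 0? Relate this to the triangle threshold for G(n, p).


Number of potential triangles: C(170, 3) = 804440.
Each occurs with probability p³ ≈ (0.306786)³ ≈ 2.88739761e-02.
By linearity: E[X] = C(170, 3)·p³ ≈ 804440 · 2.88739761e-02 ≈ 23227.381294.
Since α = 1/2 < 1, p = c/n^{1/2} ≫ 1/n is above the triangle threshold p ~ 1/n. Asymptotically E[X] ~ (c³/6)·n^{3(1−α)} = (4³/6)·n^{1.5} → ∞; triangles are abundant w.h.p.

E[X] ≈ 23227.381294; in regime p = Θ(1/n^{1/2}) E[X] diverges (above the triangle threshold p ~ 1/n).


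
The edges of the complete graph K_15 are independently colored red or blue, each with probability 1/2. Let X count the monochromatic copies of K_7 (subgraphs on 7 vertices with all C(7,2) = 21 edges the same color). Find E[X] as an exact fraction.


Let X = Σ_S X_S over the C(15, 7) = 6435 subsets S of size 7, where X_S = 1 if the K_7 on S is monochromatic.
For a fixed S, the K_7 on S has C(7, 2) = 21 edges. P[all 21 edges red] = (1/2)^21, and likewise for blue, so P[monochromatic] = 2·(1/2)^21 = 2^{1 − 21} = 1/1048576.
Summing: E[X] = C(15, 7) · 2^{1 − 21} = 6435 · 1/1048576 = 6435/1048576.
Numerically: E[X] ≈ 0.0061.

E[X] = C(15,7)·2^(1−C(7,2)) = 6435/1048576 ≈ 0.0061.


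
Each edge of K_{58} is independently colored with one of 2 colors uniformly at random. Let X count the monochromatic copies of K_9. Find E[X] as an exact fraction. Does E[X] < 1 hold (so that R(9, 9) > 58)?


E[X] = C(58, 9) · 2^{1 − 36} = 10648873950 · 2^{−35} = 10648873950/34359738368.
As a reduced fraction: E[X] = 5324436975/17179869184 ≈ 0.309923.
Is E[X] < 1? YES.
Since E[X] < 1, there exists a 2-coloring of K_{58} with no monochromatic K_9; hence R(9, 9) > 58.

E[X] = 5324436975/17179869184 ≈ 0.309923; E[X] < 1, so R(9, 9) > 58.


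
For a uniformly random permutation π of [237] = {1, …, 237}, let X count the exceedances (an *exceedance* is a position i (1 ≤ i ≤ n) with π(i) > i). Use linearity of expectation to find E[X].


Write X = Σ_{i=1}^{237} X_i, where X_i = 1_{π(i) > i}.
For each fixed i, π(i) is uniform over {1, …, 237} (marginal of a uniform permutation), so P[π(i) > i] = (n − i)/n. Summing: Σ_{i=1}^{237} (n − i)/n = (0 + 1 + … + 236)/237 = 237(237 − 1)/(2·237) = (237 − 1)/2.
Hence E[X] = Σ_{i=1}^{237} (237 − i)/237 = 118 ≈ 118.0000.

E[X] = 118 = 118.0000.


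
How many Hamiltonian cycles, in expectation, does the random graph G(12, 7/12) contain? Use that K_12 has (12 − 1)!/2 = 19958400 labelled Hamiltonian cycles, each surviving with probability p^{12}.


K_12 has (12 − 1)!/2 = 19958400 labelled Hamiltonian cycles.
For each such Hamiltonian cycle H, let X_H = 1 if all 12 edges of H are present in G. Then P[X_H = 1] = p^{12} = (7/12)^{12} = 13841287201/8916100448256.
Summing the indicators: E[X] = Σ_H E[X_H] = 19958400 · p^{12} = 19958400 · 13841287201/8916100448256 = 26644477861925/859963392.
Numerically: E[X] ≈ 30983.

E[X] = 19958400 · (7/12)^{12} = 26644477861925/859963392 ≈ 30983.


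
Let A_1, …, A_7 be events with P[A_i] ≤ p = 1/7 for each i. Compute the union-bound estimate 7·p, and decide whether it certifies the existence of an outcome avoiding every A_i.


Union bound: P[∪_{i=1}^{7} A_i] ≤ Σ_i P[A_i] ≤ 7·p = 7·(1/7) = 1.
Numerically: 1 ≈ 1.00000.
Is 1 < 1? NO.
Since the bound 1 is ≥ 1, the union bound is uninformative here; it does NOT by itself certify existence.

7·p = 1 ≈ 1.00000; existence NOT certified by the union bound.


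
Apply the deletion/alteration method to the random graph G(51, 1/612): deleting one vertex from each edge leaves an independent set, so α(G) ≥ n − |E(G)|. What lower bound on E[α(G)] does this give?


E[|E(G)|] = C(51, 2)·p = 1275 · (1/612) = 25/12.
E[α(G)] ≥ n − E[|E(G)|] = 51 − 25/12 = 587/12.
Numerically: ≈ 48.91667.
(This is only a lower bound; the true E[α(G)] may be larger.)

E[α(G)] ≥ 587/12 ≈ 48.91667.


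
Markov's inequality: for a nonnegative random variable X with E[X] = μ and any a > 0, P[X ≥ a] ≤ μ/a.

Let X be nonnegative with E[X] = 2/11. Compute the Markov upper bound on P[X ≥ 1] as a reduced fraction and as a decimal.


μ = E[X] = 2/11, a = 1.
Markov: P[X ≥ 1] ≤ μ/a = (2/11)/1 = 2/11.
Numerically: ≈ 0.1818.
(Since a = 1 > μ = 0.1818, the bound 2/11 is < 1 and informative.)

P[X ≥ 1] ≤ 2/11 ≈ 0.1818.


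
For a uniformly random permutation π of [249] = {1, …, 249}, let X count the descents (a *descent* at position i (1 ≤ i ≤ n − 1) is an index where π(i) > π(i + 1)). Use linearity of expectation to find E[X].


Write X = Σ X_I over i = 1, …, 248, with X_I the indicator of one descent.
There are 248 indicators.
For each fixed i, the pair (π(i), π(i+1)) is a uniformly random ordered pair of distinct values from {1, …, 249}; by symmetry P[π(i) > π(i+1)] = 1/2.
By linearity: E[X] = 248 · (1/2) = (249 − 1) · (1/2) = 124 ≈ 124.0000.

E[X] = 124 = 124.0000.


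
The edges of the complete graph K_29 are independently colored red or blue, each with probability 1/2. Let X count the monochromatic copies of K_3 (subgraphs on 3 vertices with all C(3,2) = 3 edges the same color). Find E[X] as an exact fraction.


Let X = Σ_S X_S over the C(29, 3) = 3654 subsets S of size 3, where X_S = 1 if the K_3 on S is monochromatic.
For a fixed S, the K_3 on S has C(3, 2) = 3 edges. P[all 3 edges red] = (1/2)^3, and likewise for blue, so P[monochromatic] = 2·(1/2)^3 = 2^{1 − 3} = 1/4.
By linearity of expectation: E[X] = C(29, 3) · 2^{1 − 3} = 3654 · 1/4 = 1827/2.
Numerically: E[X] ≈ 913.500000.

E[X] = C(29,3)·2^(1−C(3,2)) = 1827/2 ≈ 913.500000.


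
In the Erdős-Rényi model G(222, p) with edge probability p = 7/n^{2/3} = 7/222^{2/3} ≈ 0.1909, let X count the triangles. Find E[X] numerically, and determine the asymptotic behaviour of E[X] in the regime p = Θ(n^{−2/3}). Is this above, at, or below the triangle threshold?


Number of potential triangles: C(222, 3) = 1798940.
Each occurs with probability p³ ≈ (0.1909)³ ≈ 6.959662e-03.
By linearity: E[X] = C(222, 3)·p³ ≈ 1798940 · 6.959662e-03 ≈ 12520.0150.
Since α = 2/3 < 1, p = c/n^{2/3} ≫ 1/n is above the triangle threshold p ~ 1/n. Asymptotically E[X] ~ (c³/6)·n^{3(1−α)} = (7³/6)·n^{1} → ∞; triangles are abundant w.h.p.

E[X] ≈ 12520.0150; in regime p = Θ(1/n^{2/3}) E[X] diverges (above the triangle threshold p ~ 1/n).


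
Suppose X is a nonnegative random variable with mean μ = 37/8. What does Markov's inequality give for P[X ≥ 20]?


μ = E[X] = 37/8, a = 20.
Markov: P[X ≥ 20] ≤ μ/a = (37/8)/20 = 37/160.
Numerically: ≈ 0.231.
(Since a = 20 > μ = 4.625, the bound 37/160 is < 1 and informative.)

P[X ≥ 20] ≤ 37/160 ≈ 0.231.


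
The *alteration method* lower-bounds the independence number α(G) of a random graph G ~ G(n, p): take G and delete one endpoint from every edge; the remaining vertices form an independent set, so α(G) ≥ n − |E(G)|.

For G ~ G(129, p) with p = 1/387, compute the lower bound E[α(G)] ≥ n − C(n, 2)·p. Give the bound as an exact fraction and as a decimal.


E[|E(G)|] = C(129, 2)·p = 8256 · (1/387) = 64/3.
E[α(G)] ≥ n − E[|E(G)|] = 129 − 64/3 = 323/3.
Numerically: ≈ 107.66667.
(This is only a lower bound; the true E[α(G)] may be larger.)

E[α(G)] ≥ 323/3 ≈ 107.66667.


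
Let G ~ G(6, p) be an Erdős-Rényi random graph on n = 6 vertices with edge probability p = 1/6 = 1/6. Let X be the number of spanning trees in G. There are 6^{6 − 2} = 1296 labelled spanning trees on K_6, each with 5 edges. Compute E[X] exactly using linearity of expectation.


K_6 has 6^{6 − 2} = 1296 labelled spanning trees.
For each such spanning tree H, let X_H = 1 if all 5 edges of H are present in G. Then P[X_H = 1] = p^{5} = (1/6)^{5} = 1/7776.
By linearity: E[X] = Σ_H E[X_H] = 1296 · p^{5} = 1296 · 1/7776 = 1/6.
Numerically: E[X] ≈ 0.16667.

E[X] = 1296 · (1/6)^{5} = 1/6 ≈ 0.16667.


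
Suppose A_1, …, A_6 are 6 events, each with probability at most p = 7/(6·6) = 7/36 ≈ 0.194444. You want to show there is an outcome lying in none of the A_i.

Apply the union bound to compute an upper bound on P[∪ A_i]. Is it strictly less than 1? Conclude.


Union bound: P[∪_{i=1}^{6} A_i] ≤ Σ_i P[A_i] ≤ 6·p = 6·(7/36) = 7/6.
Numerically: 7/6 ≈ 1.166667.
Is 7/6 < 1? NO.
Since the bound 7/6 is ≥ 1, the union bound is uninformative here; it does NOT by itself certify existence.

6·p = 7/6 ≈ 1.166667; existence NOT certified by the union bound.


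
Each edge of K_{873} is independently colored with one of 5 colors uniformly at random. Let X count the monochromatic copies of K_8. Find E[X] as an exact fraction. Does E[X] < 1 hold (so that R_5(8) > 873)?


E[X] = C(873, 8) · 5^{1 − 28} = 8102594482562031309 · 5^{−27} = 8102594482562031309/7450580596923828125.
As a reduced fraction: E[X] = 8102594482562031309/7450580596923828125 ≈ 1.087512.
Is E[X] < 1? NO.
Since E[X] ≥ 1, the first-moment bound is inconclusive at n = 873; it does NOT by itself certify R_5(8) > 873.

E[X] = 8102594482562031309/7450580596923828125 ≈ 1.087512; E[X] ≥ 1; first-moment method inconclusive here.


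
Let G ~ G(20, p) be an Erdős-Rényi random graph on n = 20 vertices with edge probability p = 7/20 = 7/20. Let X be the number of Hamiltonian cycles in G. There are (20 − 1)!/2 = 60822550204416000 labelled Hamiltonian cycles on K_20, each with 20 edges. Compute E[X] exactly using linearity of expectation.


K_20 has (20 − 1)!/2 = 60822550204416000 labelled Hamiltonian cycles.
For each such Hamiltonian cycle H, let X_H = 1 if all 20 edges of H are present in G. Then P[X_H = 1] = p^{20} = (7/20)^{20} = 79792266297612001/104857600000000000000000000.
By linearity of expectation: E[X] = Σ_H E[X_H] = 60822550204416000 · p^{20} = 60822550204416000 · 79792266297612001/104857600000000000000000000 = 1184855742873690605203907421/25600000000000000000.
Numerically: E[X] ≈ 4.63e+07.

E[X] = 60822550204416000 · (7/20)^{20} = 1184855742873690605203907421/25600000000000000000 ≈ 4.63e+07.


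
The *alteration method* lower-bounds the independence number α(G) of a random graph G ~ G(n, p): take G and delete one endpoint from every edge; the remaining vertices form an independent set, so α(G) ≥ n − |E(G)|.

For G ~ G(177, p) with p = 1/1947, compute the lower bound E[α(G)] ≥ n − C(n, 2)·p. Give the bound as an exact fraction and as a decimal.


E[|E(G)|] = C(177, 2)·p = 15576 · (1/1947) = 8.
E[α(G)] ≥ n − E[|E(G)|] = 177 − 8 = 169.
Numerically: ≈ 169.000.
(This is only a lower bound; the true E[α(G)] may be larger.)

E[α(G)] ≥ 169 ≈ 169.000.


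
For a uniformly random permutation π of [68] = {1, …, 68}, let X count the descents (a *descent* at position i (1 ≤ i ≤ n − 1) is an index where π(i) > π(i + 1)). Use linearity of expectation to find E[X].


Write X = Σ X_I over i = 1, …, 67, with X_I the indicator of one descent.
There are 67 indicators.
For each fixed i, the pair (π(i), π(i+1)) is a uniformly random ordered pair of distinct values from {1, …, 68}; by symmetry P[π(i) > π(i+1)] = 1/2.
By linearity: E[X] = 67 · (1/2) = (68 − 1) · (1/2) = 67/2 ≈ 33.5000.

E[X] = 67/2 = 33.5000.


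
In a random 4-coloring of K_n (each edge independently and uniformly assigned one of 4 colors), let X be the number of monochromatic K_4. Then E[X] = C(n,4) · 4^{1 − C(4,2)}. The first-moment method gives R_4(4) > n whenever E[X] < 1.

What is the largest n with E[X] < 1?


We need C(n, 4) · 4^{1 − 6} < 1, i.e. C(n, 4) < 4^{6 − 1} = 1024.
Check values of n near the boundary:
  n = 13: C(13, 4) = 715; 715 < 1024? YES
  n = 14: C(14, 4) = 1001; 1001 < 1024? YES
  n = 15: C(15, 4) = 1365; 1365 < 1024? NO
The largest n with C(n, 4) < 1024 is n = 14 (where E[X] = 1001/1024 ≈ 0.978). Hence R_4(4) > 14, i.e. R_4(4) ≥ 15.

Largest n = 14; hence R_4(4) > 14.


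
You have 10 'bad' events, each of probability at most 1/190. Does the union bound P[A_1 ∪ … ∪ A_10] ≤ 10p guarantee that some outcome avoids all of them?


Union bound: P[∪_{i=1}^{10} A_i] ≤ Σ_i P[A_i] ≤ 10·p = 10·(1/190) = 1/19.
Numerically: 1/19 ≈ 0.052632.
Is 1/19 < 1? YES.
Since P[∪ A_i] ≤ 1/19 < 1, the complement has P[∩ A_i^c] ≥ 1 − 1/19 = 18/19 > 0, so some outcome avoids every A_i.

10·p = 1/19 ≈ 0.052632; existence CERTIFIED by the union bound.


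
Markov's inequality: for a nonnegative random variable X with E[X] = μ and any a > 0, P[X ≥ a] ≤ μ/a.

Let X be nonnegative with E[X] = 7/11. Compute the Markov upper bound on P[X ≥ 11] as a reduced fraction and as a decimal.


μ = E[X] = 7/11, a = 11.
Markov: P[X ≥ 11] ≤ μ/a = (7/11)/11 = 7/121.
Numerically: ≈ 0.05785.
(Since a = 11 > μ = 0.63636, the bound 7/121 is < 1 and informative.)

P[X ≥ 11] ≤ 7/121 ≈ 0.05785.


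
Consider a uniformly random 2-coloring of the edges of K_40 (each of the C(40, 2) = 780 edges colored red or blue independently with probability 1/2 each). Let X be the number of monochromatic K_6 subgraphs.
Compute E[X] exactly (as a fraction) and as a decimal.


Let X = Σ_S X_S over the C(40, 6) = 3838380 subsets S of size 6, where X_S = 1 if the K_6 on S is monochromatic.
For a fixed S, the K_6 on S has C(6, 2) = 15 edges. P[all 15 edges red] = (1/2)^15, and likewise for blue, so P[monochromatic] = 2·(1/2)^15 = 2^{1 − 15} = 1/16384.
By linearity of expectation: E[X] = C(40, 6) · 2^{1 − 15} = 3838380 · 1/16384 = 959595/4096.
Numerically: E[X] ≈ 234.276123.

E[X] = C(40,6)·2^(1−C(6,2)) = 959595/4096 ≈ 234.276123.


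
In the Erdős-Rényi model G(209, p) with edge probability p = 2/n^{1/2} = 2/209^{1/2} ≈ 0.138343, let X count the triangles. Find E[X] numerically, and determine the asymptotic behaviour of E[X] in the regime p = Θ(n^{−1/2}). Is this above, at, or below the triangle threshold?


Number of potential triangles: C(209, 3) = 1499784.
Each occurs with probability p³ ≈ (0.138343)³ ≈ 2.64771087e-03.
By linearity: E[X] = C(209, 3)·p³ ≈ 1499784 · 2.64771087e-03 ≈ 3970.994394.
Since α = 1/2 < 1, p = c/n^{1/2} ≫ 1/n is above the triangle threshold p ~ 1/n. Asymptotically E[X] ~ (c³/6)·n^{3(1−α)} = (2³/6)·n^{1.5} → ∞; triangles are abundant w.h.p.

E[X] ≈ 3970.994394; in regime p = Θ(1/n^{1/2}) E[X] diverges (above the triangle threshold p ~ 1/n).


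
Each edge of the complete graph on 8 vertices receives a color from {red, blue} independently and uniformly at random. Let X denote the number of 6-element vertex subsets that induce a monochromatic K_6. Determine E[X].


Let X = Σ_S X_S over the C(8, 6) = 28 subsets S of size 6, where X_S = 1 if the K_6 on S is monochromatic.
For a fixed S, the K_6 on S has C(6, 2) = 15 edges. P[all 15 edges red] = (1/2)^15, and likewise for blue, so P[monochromatic] = 2·(1/2)^15 = 2^{1 − 15} = 1/16384.
By linearity of expectation: E[X] = C(8, 6) · 2^{1 − 15} = 28 · 1/16384 = 7/4096.
Numerically: E[X] ≈ 0.00171.

E[X] = C(8,6)·2^(1−C(6,2)) = 7/4096 ≈ 0.00171.


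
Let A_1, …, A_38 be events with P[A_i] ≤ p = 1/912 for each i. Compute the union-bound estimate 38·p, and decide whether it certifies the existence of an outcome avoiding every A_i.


Union bound: P[∪_{i=1}^{38} A_i] ≤ Σ_i P[A_i] ≤ 38·p = 38·(1/912) = 1/24.
Numerically: 1/24 ≈ 0.0416667.
Is 1/24 < 1? YES.
Since P[∪ A_i] ≤ 1/24 < 1, the complement has P[∩ A_i^c] ≥ 1 − 1/24 = 23/24 > 0, so some outcome avoids every A_i.

38·p = 1/24 ≈ 0.0416667; existence CERTIFIED by the union bound.


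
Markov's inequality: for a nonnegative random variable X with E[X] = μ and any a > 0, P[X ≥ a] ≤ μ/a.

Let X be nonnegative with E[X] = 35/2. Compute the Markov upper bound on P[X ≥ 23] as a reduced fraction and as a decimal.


μ = E[X] = 35/2, a = 23.
Markov: P[X ≥ 23] ≤ μ/a = (35/2)/23 = 35/46.
Numerically: ≈ 0.761.
(Since a = 23 > μ = 17.500, the bound 35/46 is < 1 and informative.)

P[X ≥ 23] ≤ 35/46 ≈ 0.761.


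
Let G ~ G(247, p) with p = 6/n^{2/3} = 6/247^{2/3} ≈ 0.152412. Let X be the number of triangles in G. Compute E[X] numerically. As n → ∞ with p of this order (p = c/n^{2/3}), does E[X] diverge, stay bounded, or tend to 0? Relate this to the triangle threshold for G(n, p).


Number of potential triangles: C(247, 3) = 2481115.
Each occurs with probability p³ ≈ (0.152412)³ ≈ 3.54046124e-03.
By linearity: E[X] = C(247, 3)·p³ ≈ 2481115 · 3.54046124e-03 ≈ 8784.291498.
Since α = 2/3 < 1, p = c/n^{2/3} ≫ 1/n is above the triangle threshold p ~ 1/n. Asymptotically E[X] ~ (c³/6)·n^{3(1−α)} = (6³/6)·n^{1} → ∞; triangles are abundant w.h.p.

E[X] ≈ 8784.291498; in regime p = Θ(1/n^{2/3}) E[X] diverges (above the triangle threshold p ~ 1/n).


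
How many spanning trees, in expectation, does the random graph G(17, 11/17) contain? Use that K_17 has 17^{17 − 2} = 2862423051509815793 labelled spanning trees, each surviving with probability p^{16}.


K_17 has 17^{17 − 2} = 2862423051509815793 labelled spanning trees.
For each such spanning tree H, let X_H = 1 if all 16 edges of H are present in G. Then P[X_H = 1] = p^{16} = (11/17)^{16} = 45949729863572161/48661191875666868481.
Summing the indicators: E[X] = Σ_H E[X_H] = 2862423051509815793 · p^{16} = 2862423051509815793 · 45949729863572161/48661191875666868481 = 45949729863572161/17.
Numerically: E[X] ≈ 2.7029e+15.

E[X] = 2862423051509815793 · (11/17)^{16} = 45949729863572161/17 ≈ 2.7029e+15.


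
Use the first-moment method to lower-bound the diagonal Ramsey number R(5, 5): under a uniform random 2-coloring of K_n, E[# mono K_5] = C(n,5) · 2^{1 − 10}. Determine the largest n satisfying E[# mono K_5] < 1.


We need C(n, 5) · 2^{1 − 10} < 1, i.e. C(n, 5) < 2^{10 − 1} = 512.
Check values of n near the boundary:
  n = 5: C(5, 5) = 1; 1 < 512? YES
  n = 6: C(6, 5) = 6; 6 < 512? YES
  n = 7: C(7, 5) = 21; 21 < 512? YES
  n = 8: C(8, 5) = 56; 56 < 512? YES
  n = 9: C(9, 5) = 126; 126 < 512? YES
  n = 10: C(10, 5) = 252; 252 < 512? YES
  n = 11: C(11, 5) = 462; 462 < 512? YES
  n = 12: C(12, 5) = 792; 792 < 512? NO
  n = 13: C(13, 5) = 1287; 1287 < 512? NO
The largest n with C(n, 5) < 512 is n = 11 (where E[X] = 231/256 ≈ 0.90234). Hence R(5, 5) > 11, i.e. R(5, 5) ≥ 12.

Largest n = 11; hence R(5, 5) > 11.


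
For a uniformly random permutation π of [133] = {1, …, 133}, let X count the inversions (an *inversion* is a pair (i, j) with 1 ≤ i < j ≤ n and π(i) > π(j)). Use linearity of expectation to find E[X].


Write X = Σ X_I over the C(133, 2) = 8778 pairs i < j, with X_I the indicator of one inversion.
There are 8778 indicators.
For each fixed pair i < j, the values π(i) and π(j) are two distinct elements of {1, …, 133} in uniformly random order; by symmetry P[π(i) > π(j)] = 1/2.
By linearity: E[X] = 8778 · (1/2) = C(133, 2) · (1/2) = 8778/2 = 4389 ≈ 4389.000.

E[X] = 4389 = 4389.000.


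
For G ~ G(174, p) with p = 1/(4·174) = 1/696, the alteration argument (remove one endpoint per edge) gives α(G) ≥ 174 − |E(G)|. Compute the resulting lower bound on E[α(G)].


E[|E(G)|] = C(174, 2)·p = 15051 · (1/696) = 173/8.
E[α(G)] ≥ n − E[|E(G)|] = 174 − 173/8 = 1219/8.
Numerically: ≈ 152.375.
(This is only a lower bound; the true E[α(G)] may be larger.)

E[α(G)] ≥ 1219/8 ≈ 152.375.


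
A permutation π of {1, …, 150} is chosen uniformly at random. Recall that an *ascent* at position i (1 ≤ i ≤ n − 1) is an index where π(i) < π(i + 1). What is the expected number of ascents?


Write X = Σ X_I over i = 1, …, 149, with X_I the indicator of one ascent.
There are 149 indicators.
For each fixed i, the pair (π(i), π(i+1)) is a uniformly random ordered pair of distinct values from {1, …, 150}; by symmetry P[π(i) < π(i+1)] = 1/2.
By linearity: E[X] = 149 · (1/2) = (150 − 1) · (1/2) = 149/2 ≈ 74.50000.

E[X] = 149/2 = 74.50000.


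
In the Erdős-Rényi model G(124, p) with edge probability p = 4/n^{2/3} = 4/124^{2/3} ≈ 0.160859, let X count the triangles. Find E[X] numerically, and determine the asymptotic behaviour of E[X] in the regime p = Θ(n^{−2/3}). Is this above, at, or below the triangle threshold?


Number of potential triangles: C(124, 3) = 310124.
Each occurs with probability p³ ≈ (0.160859)³ ≈ 4.16233091e-03.
By linearity: E[X] = C(124, 3)·p³ ≈ 310124 · 4.16233091e-03 ≈ 1290.838710.
Since α = 2/3 < 1, p = c/n^{2/3} ≫ 1/n is above the triangle threshold p ~ 1/n. Asymptotically E[X] ~ (c³/6)·n^{3(1−α)} = (4³/6)·n^{1} → ∞; triangles are abundant w.h.p.

E[X] ≈ 1290.838710; in regime p = Θ(1/n^{2/3}) E[X] diverges (above the triangle threshold p ~ 1/n).


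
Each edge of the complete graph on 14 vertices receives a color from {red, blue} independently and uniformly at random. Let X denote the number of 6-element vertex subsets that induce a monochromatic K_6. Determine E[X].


Let X = Σ_S X_S over the C(14, 6) = 3003 subsets S of size 6, where X_S = 1 if the K_6 on S is monochromatic.
For a fixed S, the K_6 on S has C(6, 2) = 15 edges. P[all 15 edges red] = (1/2)^15, and likewise for blue, so P[monochromatic] = 2·(1/2)^15 = 2^{1 − 15} = 1/16384.
Summing: E[X] = C(14, 6) · 2^{1 − 15} = 3003 · 1/16384 = 3003/16384.
Numerically: E[X] ≈ 0.1833.

E[X] = C(14,6)·2^(1−C(6,2)) = 3003/16384 ≈ 0.1833.
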